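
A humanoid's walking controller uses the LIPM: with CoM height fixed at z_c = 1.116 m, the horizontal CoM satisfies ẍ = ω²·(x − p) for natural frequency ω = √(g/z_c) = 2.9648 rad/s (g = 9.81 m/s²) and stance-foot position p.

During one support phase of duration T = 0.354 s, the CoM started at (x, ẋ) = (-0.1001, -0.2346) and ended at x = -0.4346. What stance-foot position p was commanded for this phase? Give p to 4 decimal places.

ωT = 2.9648·0.354 = 1.049539; cosh(ωT) = 1.603217, sinh(ωT) = 1.253118
x(T) = p + (x₀−p)·cosh(ωT) + (ẋ₀/ω)·sinh(ωT) ⇒ p·(1 − cosh) = x(T) − x₀·cosh − (ẋ₀/ω)·sinh
numerator   = -0.4346 − (-0.1001)·1.603217 − (-0.2346/2.9648)·1.253118 = -0.174961
denominator = 1 − 1.603217 = -0.603217
p = -0.174961 / -0.603217 = 0.2900

p = 0.2900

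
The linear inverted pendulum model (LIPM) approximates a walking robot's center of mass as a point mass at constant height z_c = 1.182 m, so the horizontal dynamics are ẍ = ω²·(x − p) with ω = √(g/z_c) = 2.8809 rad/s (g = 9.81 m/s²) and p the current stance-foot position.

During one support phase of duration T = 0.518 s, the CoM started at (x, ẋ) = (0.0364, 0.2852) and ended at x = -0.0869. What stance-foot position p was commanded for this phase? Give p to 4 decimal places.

ωT = 2.8809·0.518 = 1.492306; cosh(ωT) = 2.336097, sinh(ωT) = 2.111243
x(T) = p + (x₀−p)·cosh(ωT) + (ẋ₀/ω)·sinh(ωT) ⇒ p·(1 − cosh) = x(T) − x₀·cosh − (ẋ₀/ω)·sinh
numerator   = -0.0869 − (0.0364)·2.336097 − (0.2852/2.8809)·2.111243 = -0.380940
denominator = 1 − 2.336097 = -1.336097
p = -0.380940 / -1.336097 = 0.2851

p = 0.2851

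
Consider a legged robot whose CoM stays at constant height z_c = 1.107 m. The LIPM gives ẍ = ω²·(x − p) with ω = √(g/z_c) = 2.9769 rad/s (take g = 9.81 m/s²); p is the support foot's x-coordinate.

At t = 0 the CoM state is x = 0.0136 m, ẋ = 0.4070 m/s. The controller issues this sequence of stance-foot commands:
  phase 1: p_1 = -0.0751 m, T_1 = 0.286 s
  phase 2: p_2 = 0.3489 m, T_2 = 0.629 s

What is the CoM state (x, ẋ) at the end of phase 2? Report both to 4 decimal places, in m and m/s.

phase 1: p=-0.0751, T=0.286, ωT=0.851393, cosh=1.384864, sinh=0.958045; start (x,ẋ)=(0.013600, 0.407000) → end (x,ẋ)=(0.178721, 0.816613)
phase 2: p=0.3489, T=0.629, ωT=1.872470, cosh=3.329043, sinh=3.175300; start (x,ẋ)=(0.178721, 0.816613) → end (x,ẋ)=(0.653403, 1.109911)

x = 0.6534, ẋ = 1.1099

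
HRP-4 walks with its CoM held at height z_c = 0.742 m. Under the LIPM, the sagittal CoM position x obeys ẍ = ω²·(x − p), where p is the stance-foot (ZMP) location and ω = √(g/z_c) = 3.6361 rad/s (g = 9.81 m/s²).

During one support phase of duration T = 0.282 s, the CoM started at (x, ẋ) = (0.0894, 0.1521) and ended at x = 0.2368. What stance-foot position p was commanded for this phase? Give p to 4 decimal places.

p = -0.0790

ωT = 3.6361·0.282 = 1.025380; cosh(ωT) = 1.573408, sinh(ωT) = 1.214748
x(T) = p + (x₀−p)·cosh(ωT) + (ẋ₀/ω)·sinh(ωT) ⇒ p·(1 − cosh) = x(T) − x₀·cosh − (ẋ₀/ω)·sinh
numerator   = 0.2368 − (0.0894)·1.573408 − (0.1521/3.6361)·1.214748 = 0.045324
denominator = 1 − 1.573408 = -0.573408
p = 0.045324 / -0.573408 = -0.0790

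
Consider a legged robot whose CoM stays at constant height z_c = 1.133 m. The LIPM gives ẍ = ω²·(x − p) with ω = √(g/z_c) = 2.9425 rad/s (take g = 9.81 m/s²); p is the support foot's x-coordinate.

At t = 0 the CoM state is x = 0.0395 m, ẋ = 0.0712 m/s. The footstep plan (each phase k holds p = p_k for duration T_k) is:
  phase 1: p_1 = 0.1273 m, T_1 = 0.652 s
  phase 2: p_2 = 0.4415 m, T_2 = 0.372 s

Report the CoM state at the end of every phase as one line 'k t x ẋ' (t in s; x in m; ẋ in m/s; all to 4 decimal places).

phase 1: p=0.1273, T=0.652, ωT=1.918510, cosh=3.478814, sinh=3.331989; start (x,ẋ)=(0.039500, 0.071200) → end (x,ẋ)=(-0.097515, -0.613133)
phase 2: p=0.4415, T=0.372, ωT=1.094610, cosh=1.661344, sinh=1.326674; start (x,ẋ)=(-0.097515, -0.613133) → end (x,ẋ)=(-0.730431, -3.122798)

1 0.6520 -0.0975 -0.6131
2 1.0240 -0.7304 -3.1228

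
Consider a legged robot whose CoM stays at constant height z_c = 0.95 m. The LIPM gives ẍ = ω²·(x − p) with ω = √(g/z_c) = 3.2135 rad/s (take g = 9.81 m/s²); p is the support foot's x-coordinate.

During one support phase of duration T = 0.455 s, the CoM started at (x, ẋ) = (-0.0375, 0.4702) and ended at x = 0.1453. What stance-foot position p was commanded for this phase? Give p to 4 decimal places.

ωT = 3.2135·0.455 = 1.462142; cosh(ωT) = 2.273467, sinh(ωT) = 2.041728
x(T) = p + (x₀−p)·cosh(ωT) + (ẋ₀/ω)·sinh(ωT) ⇒ p·(1 − cosh) = x(T) − x₀·cosh − (ẋ₀/ω)·sinh
numerator   = 0.1453 − (-0.0375)·2.273467 − (0.4702/3.2135)·2.041728 = -0.068191
denominator = 1 − 2.273467 = -1.273467
p = -0.068191 / -1.273467 = 0.0535

p = 0.0535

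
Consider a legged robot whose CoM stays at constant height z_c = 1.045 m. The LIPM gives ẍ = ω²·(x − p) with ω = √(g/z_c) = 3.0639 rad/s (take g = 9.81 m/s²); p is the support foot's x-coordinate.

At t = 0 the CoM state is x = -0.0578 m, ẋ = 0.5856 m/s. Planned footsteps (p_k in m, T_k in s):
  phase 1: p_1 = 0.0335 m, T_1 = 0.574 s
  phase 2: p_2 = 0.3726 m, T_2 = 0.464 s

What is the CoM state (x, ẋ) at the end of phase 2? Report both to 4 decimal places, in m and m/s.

x = 0.8239, ẋ = 1.6694

phase 1: p=0.0335, T=0.574, ωT=1.758679, cosh=2.988517, sinh=2.816245; start (x,ẋ)=(-0.057800, 0.585600) → end (x,ẋ)=(0.298914, 0.962276)
phase 2: p=0.3726, T=0.464, ωT=1.421650, cosh=2.192633, sinh=1.951318; start (x,ẋ)=(0.298914, 0.962276) → end (x,ẋ)=(0.823883, 1.669378)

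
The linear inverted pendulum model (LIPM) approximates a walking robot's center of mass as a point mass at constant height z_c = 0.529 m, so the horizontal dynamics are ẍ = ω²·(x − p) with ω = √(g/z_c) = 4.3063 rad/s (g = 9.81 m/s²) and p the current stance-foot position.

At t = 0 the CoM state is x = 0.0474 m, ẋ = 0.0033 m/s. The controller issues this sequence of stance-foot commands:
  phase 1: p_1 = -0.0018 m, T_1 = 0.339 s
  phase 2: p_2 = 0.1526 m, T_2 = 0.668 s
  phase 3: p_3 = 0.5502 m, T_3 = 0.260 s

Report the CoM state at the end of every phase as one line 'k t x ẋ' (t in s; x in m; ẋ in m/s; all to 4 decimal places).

1 0.3390 0.1114 0.4390
2 1.0070 0.6876 2.3384
3 1.2670 1.5262 4.7733

phase 1: p=-0.0018, T=0.339, ωT=1.459836, cosh=2.268763, sinh=2.036489; start (x,ẋ)=(0.047400, 0.003300) → end (x,ẋ)=(0.111384, 0.438958)
phase 2: p=0.1526, T=0.668, ωT=2.876608, cosh=8.905141, sinh=8.848816; start (x,ẋ)=(0.111384, 0.438958) → end (x,ẋ)=(0.687557, 2.338408)
phase 3: p=0.5502, T=0.260, ωT=1.119638, cosh=1.695071, sinh=1.368673; start (x,ẋ)=(0.687557, 2.338408) → end (x,ẋ)=(1.526248, 4.773342)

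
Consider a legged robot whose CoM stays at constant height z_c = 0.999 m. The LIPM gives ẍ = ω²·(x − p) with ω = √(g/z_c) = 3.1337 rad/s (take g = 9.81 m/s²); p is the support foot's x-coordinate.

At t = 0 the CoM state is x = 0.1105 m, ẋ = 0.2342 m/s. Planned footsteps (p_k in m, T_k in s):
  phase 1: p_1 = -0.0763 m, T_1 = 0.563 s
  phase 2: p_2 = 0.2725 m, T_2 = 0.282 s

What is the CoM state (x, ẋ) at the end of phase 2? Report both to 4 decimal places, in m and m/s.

phase 1: p=-0.0763, T=0.563, ωT=1.764273, cosh=3.004319, sinh=2.833008; start (x,ẋ)=(0.110500, 0.234200) → end (x,ẋ)=(0.696634, 2.361984)
phase 2: p=0.2725, T=0.282, ωT=0.883703, cosh=1.416547, sinh=1.003298; start (x,ẋ)=(0.696634, 2.361984) → end (x,ẋ)=(1.629528, 4.679355)

x = 1.6295, ẋ = 4.6794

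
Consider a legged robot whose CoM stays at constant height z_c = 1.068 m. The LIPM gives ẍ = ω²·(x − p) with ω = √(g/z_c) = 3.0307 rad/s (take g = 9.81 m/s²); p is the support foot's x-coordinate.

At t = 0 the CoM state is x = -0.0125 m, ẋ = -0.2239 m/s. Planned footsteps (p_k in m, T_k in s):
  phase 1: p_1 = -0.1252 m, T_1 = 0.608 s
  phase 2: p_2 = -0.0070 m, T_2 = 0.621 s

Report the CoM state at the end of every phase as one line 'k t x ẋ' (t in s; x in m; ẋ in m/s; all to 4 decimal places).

phase 1: p=-0.1252, T=0.608, ωT=1.842666, cosh=3.235870, sinh=3.077475; start (x,ẋ)=(-0.012500, -0.223900) → end (x,ẋ)=(0.012127, 0.326631)
phase 2: p=-0.0070, T=0.621, ωT=1.882065, cosh=3.359663, sinh=3.207387; start (x,ẋ)=(0.012127, 0.326631) → end (x,ẋ)=(0.402933, 1.283295)

1 0.6080 0.0121 0.3266
2 1.2290 0.4029 1.2833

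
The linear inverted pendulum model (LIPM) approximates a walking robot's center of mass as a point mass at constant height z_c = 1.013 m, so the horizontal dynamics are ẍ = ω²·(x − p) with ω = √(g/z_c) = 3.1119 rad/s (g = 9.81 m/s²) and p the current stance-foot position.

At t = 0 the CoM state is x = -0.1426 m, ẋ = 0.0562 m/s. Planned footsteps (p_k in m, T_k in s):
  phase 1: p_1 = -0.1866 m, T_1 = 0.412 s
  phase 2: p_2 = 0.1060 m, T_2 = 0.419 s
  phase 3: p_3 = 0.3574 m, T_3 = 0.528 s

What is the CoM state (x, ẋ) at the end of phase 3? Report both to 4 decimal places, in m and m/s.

phase 1: p=-0.1866, T=0.412, ωT=1.282103, cosh=1.940832, sinh=1.663379; start (x,ẋ)=(-0.142600, 0.056200) → end (x,ẋ)=(-0.071163, 0.336831)
phase 2: p=0.1060, T=0.419, ωT=1.303886, cosh=1.977529, sinh=1.706054; start (x,ẋ)=(-0.071163, 0.336831) → end (x,ẋ)=(-0.059683, -0.274480)
phase 3: p=0.3574, T=0.528, ωT=1.643083, cosh=2.682236, sinh=2.488853; start (x,ẋ)=(-0.059683, -0.274480) → end (x,ẋ)=(-0.980840, -3.966554)

x = -0.9808, ẋ = -3.9666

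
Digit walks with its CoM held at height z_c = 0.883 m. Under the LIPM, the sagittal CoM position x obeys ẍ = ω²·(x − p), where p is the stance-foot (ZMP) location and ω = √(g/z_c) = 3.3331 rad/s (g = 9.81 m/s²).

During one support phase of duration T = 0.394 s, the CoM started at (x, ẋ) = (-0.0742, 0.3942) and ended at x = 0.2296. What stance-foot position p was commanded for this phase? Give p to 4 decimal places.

p = -0.1747

ωT = 3.3331·0.394 = 1.313241; cosh(ωT) = 1.993577, sinh(ωT) = 1.724630
x(T) = p + (x₀−p)·cosh(ωT) + (ẋ₀/ω)·sinh(ωT) ⇒ p·(1 − cosh) = x(T) − x₀·cosh − (ẋ₀/ω)·sinh
numerator   = 0.2296 − (-0.0742)·1.993577 − (0.3942/3.3331)·1.724630 = 0.173554
denominator = 1 − 1.993577 = -0.993577
p = 0.173554 / -0.993577 = -0.1747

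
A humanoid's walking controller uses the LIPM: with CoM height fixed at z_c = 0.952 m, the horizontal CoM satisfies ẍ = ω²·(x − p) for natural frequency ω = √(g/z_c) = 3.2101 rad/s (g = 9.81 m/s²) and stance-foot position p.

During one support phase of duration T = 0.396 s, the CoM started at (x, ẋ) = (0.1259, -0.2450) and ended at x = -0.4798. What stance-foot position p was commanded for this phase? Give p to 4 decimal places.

p = 0.6464

ωT = 3.2101·0.396 = 1.271200; cosh(ωT) = 1.922811, sinh(ωT) = 1.642316
x(T) = p + (x₀−p)·cosh(ωT) + (ẋ₀/ω)·sinh(ωT) ⇒ p·(1 − cosh) = x(T) − x₀·cosh − (ẋ₀/ω)·sinh
numerator   = -0.4798 − (0.1259)·1.922811 − (-0.2450/3.2101)·1.642316 = -0.596538
denominator = 1 − 1.922811 = -0.922811
p = -0.596538 / -0.922811 = 0.6464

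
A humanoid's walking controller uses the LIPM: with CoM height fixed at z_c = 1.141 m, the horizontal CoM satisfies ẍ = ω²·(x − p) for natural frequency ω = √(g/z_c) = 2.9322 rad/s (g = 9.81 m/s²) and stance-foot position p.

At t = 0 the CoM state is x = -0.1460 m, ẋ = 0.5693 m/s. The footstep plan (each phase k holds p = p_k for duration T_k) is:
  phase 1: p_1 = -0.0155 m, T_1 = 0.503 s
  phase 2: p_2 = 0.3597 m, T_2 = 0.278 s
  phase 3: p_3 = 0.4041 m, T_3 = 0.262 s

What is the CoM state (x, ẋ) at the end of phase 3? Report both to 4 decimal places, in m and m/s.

phase 1: p=-0.0155, T=0.503, ωT=1.474897, cosh=2.299693, sinh=2.070891; start (x,ẋ)=(-0.146000, 0.569300) → end (x,ẋ)=(0.086463, 0.516785)
phase 2: p=0.3597, T=0.278, ωT=0.815152, cosh=1.351045, sinh=0.908473; start (x,ẋ)=(0.086463, 0.516785) → end (x,ẋ)=(0.150658, -0.029656)
phase 3: p=0.4041, T=0.262, ωT=0.768236, cosh=1.309896, sinh=0.846065; start (x,ẋ)=(0.150658, -0.029656) → end (x,ẋ)=(0.063560, -0.667594)

x = 0.0636, ẋ = -0.6676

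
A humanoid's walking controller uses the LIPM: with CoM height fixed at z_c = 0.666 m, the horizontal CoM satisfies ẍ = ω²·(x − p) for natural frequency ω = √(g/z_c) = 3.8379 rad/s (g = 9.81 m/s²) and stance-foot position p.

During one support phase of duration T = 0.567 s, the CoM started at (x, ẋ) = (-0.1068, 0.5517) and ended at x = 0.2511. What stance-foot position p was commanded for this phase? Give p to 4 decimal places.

ωT = 3.8379·0.567 = 2.176089; cosh(ωT) = 4.462632, sinh(ωT) = 4.349147
x(T) = p + (x₀−p)·cosh(ωT) + (ẋ₀/ω)·sinh(ωT) ⇒ p·(1 − cosh) = x(T) − x₀·cosh − (ẋ₀/ω)·sinh
numerator   = 0.2511 − (-0.1068)·4.462632 − (0.5517/3.8379)·4.349147 = 0.102517
denominator = 1 − 4.462632 = -3.462632
p = 0.102517 / -3.462632 = -0.0296

p = -0.0296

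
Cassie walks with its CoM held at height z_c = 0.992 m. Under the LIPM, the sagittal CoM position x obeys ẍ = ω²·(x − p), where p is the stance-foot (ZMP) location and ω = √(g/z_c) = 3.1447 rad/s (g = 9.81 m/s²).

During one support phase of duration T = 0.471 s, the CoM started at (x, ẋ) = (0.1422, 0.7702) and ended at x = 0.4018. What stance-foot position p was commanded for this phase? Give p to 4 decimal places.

p = 0.3335

ωT = 3.1447·0.471 = 1.481154; cosh(ωT) = 2.312696, sinh(ωT) = 2.085321
x(T) = p + (x₀−p)·cosh(ωT) + (ẋ₀/ω)·sinh(ωT) ⇒ p·(1 − cosh) = x(T) − x₀·cosh − (ẋ₀/ω)·sinh
numerator   = 0.4018 − (0.1422)·2.312696 − (0.7702/3.1447)·2.085321 = -0.437802
denominator = 1 − 2.312696 = -1.312696
p = -0.437802 / -1.312696 = 0.3335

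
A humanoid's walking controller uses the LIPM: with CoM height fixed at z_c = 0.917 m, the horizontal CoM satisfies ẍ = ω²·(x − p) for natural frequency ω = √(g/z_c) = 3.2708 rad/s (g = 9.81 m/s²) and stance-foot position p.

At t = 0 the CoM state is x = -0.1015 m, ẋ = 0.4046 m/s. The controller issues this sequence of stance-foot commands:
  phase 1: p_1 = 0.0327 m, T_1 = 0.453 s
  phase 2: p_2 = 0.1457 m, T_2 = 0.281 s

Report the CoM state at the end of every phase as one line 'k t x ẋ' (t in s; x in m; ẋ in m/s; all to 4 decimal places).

1 0.4530 -0.0197 0.0203
2 0.7340 -0.0881 -0.5408

phase 1: p=0.0327, T=0.453, ωT=1.481672, cosh=2.313778, sinh=2.086521; start (x,ẋ)=(-0.101500, 0.404600) → end (x,ẋ)=(-0.019705, 0.020294)
phase 2: p=0.1457, T=0.281, ωT=0.919095, cosh=1.452950, sinh=1.054070; start (x,ẋ)=(-0.019705, 0.020294) → end (x,ẋ)=(-0.088085, -0.540773)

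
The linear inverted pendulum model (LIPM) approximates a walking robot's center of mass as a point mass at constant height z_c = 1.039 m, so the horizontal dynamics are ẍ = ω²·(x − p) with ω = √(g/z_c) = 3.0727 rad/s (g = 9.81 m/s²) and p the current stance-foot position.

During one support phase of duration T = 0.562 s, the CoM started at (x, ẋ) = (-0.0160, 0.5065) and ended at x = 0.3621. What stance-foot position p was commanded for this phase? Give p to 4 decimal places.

ωT = 3.0727·0.562 = 1.726857; cosh(ωT) = 2.900399, sinh(ωT) = 2.722556
x(T) = p + (x₀−p)·cosh(ωT) + (ẋ₀/ω)·sinh(ωT) ⇒ p·(1 − cosh) = x(T) − x₀·cosh − (ẋ₀/ω)·sinh
numerator   = 0.3621 − (-0.0160)·2.900399 − (0.5065/3.0727)·2.722556 = -0.040276
denominator = 1 − 2.900399 = -1.900399
p = -0.040276 / -1.900399 = 0.0212

p = 0.0212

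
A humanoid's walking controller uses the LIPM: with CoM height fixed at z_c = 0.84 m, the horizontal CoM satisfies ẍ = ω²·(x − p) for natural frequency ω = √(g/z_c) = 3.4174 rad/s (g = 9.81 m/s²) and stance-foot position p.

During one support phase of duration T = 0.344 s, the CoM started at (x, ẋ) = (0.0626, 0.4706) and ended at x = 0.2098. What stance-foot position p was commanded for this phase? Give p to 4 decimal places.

p = 0.1332

ωT = 3.4174·0.344 = 1.175586; cosh(ωT) = 1.774339, sinh(ωT) = 1.465701
x(T) = p + (x₀−p)·cosh(ωT) + (ẋ₀/ω)·sinh(ωT) ⇒ p·(1 − cosh) = x(T) − x₀·cosh − (ẋ₀/ω)·sinh
numerator   = 0.2098 − (0.0626)·1.774339 − (0.4706/3.4174)·1.465701 = -0.103111
denominator = 1 − 1.774339 = -0.774339
p = -0.103111 / -0.774339 = 0.1332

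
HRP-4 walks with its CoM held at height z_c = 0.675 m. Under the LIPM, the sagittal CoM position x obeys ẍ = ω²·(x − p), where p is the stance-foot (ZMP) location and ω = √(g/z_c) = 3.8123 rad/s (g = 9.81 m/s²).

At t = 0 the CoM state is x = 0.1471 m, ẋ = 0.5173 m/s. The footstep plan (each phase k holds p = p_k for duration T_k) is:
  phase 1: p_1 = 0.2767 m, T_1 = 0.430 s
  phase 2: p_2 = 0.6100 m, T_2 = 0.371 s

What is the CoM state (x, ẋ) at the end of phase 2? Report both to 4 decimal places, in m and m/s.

x = -0.0578, ẋ = -2.1892

phase 1: p=0.2767, T=0.430, ωT=1.639289, cosh=2.672812, sinh=2.478694; start (x,ẋ)=(0.147100, 0.517300) → end (x,ẋ)=(0.266643, 0.157987)
phase 2: p=0.6100, T=0.371, ωT=1.414363, cosh=2.178473, sinh=1.935393; start (x,ẋ)=(0.266643, 0.157987) → end (x,ẋ)=(-0.057788, -2.189217)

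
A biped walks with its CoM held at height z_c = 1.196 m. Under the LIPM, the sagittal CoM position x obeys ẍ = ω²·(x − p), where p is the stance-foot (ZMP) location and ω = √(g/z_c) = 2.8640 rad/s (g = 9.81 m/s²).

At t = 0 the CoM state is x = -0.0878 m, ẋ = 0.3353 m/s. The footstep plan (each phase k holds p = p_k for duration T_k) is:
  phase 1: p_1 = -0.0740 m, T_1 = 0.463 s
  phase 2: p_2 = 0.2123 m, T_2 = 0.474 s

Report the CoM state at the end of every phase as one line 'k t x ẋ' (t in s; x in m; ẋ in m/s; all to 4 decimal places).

1 0.4630 0.1031 0.6067
2 0.9370 0.3705 0.6895

phase 1: p=-0.0740, T=0.463, ωT=1.326032, cosh=2.015799, sinh=1.750271; start (x,ẋ)=(-0.087800, 0.335300) → end (x,ẋ)=(0.103093, 0.606721)
phase 2: p=0.2123, T=0.474, ωT=1.357536, cosh=2.071949, sinh=1.814655; start (x,ẋ)=(0.103093, 0.606721) → end (x,ẋ)=(0.370453, 0.689529)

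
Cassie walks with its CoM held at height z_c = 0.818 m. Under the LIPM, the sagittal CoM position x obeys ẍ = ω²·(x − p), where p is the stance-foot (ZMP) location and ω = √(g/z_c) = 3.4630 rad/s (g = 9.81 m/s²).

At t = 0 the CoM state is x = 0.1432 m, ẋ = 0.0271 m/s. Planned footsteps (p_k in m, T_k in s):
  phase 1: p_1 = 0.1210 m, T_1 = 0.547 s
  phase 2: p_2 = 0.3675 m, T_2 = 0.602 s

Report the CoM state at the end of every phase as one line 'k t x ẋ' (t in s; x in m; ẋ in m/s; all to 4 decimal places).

phase 1: p=0.1210, T=0.547, ωT=1.894261, cosh=3.399032, sinh=3.248602; start (x,ẋ)=(0.143200, 0.027100) → end (x,ẋ)=(0.221881, 0.341862)
phase 2: p=0.3675, T=0.602, ωT=2.084726, cosh=4.083364, sinh=3.959023; start (x,ẋ)=(0.221881, 0.341862) → end (x,ẋ)=(0.163712, -0.600508)

1 0.5470 0.2219 0.3419
2 1.1490 0.1637 -0.6005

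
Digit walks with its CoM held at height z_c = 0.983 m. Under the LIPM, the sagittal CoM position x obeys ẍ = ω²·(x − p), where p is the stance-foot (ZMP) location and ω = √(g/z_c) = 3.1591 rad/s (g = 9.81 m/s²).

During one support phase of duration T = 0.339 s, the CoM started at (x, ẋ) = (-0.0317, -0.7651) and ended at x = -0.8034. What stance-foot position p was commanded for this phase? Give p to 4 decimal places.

ωT = 3.1591·0.339 = 1.070935; cosh(ωT) = 1.630397, sinh(ωT) = 1.287709
x(T) = p + (x₀−p)·cosh(ωT) + (ẋ₀/ω)·sinh(ωT) ⇒ p·(1 − cosh) = x(T) − x₀·cosh − (ẋ₀/ω)·sinh
numerator   = -0.8034 − (-0.0317)·1.630397 − (-0.7651/3.1591)·1.287709 = -0.439847
denominator = 1 − 1.630397 = -0.630397
p = -0.439847 / -0.630397 = 0.6977

p = 0.6977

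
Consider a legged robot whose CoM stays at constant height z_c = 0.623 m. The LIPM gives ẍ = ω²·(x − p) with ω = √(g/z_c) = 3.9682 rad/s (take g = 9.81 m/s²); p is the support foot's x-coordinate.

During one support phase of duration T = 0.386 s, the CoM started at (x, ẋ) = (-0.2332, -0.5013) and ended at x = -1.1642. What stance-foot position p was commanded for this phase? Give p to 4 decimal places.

ωT = 3.9682·0.386 = 1.531725; cosh(ωT) = 2.421157, sinh(ωT) = 2.204994
x(T) = p + (x₀−p)·cosh(ωT) + (ẋ₀/ω)·sinh(ωT) ⇒ p·(1 − cosh) = x(T) − x₀·cosh − (ẋ₀/ω)·sinh
numerator   = -1.1642 − (-0.2332)·2.421157 − (-0.5013/3.9682)·2.204994 = -0.321031
denominator = 1 − 2.421157 = -1.421157
p = -0.321031 / -1.421157 = 0.2259

p = 0.2259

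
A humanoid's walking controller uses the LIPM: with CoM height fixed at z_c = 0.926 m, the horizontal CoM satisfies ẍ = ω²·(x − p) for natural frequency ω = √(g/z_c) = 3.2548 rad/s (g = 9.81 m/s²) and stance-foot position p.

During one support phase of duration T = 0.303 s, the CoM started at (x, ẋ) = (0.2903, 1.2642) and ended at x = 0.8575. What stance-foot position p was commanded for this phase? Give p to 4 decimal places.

p = 0.0646

ωT = 3.2548·0.303 = 0.986204; cosh(ωT) = 1.527014, sinh(ωT) = 1.154025
x(T) = p + (x₀−p)·cosh(ωT) + (ẋ₀/ω)·sinh(ωT) ⇒ p·(1 − cosh) = x(T) − x₀·cosh − (ẋ₀/ω)·sinh
numerator   = 0.8575 − (0.2903)·1.527014 − (1.2642/3.2548)·1.154025 = -0.034028
denominator = 1 − 1.527014 = -0.527014
p = -0.034028 / -0.527014 = 0.0646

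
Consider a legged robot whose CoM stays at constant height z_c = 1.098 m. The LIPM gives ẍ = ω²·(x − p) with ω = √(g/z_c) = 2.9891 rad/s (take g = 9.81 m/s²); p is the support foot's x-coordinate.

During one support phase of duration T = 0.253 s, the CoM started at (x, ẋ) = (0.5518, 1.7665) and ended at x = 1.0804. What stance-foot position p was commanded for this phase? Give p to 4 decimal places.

p = 0.4256

ωT = 2.9891·0.253 = 0.756242; cosh(ωT) = 1.299842, sinh(ωT) = 0.830415
x(T) = p + (x₀−p)·cosh(ωT) + (ẋ₀/ω)·sinh(ωT) ⇒ p·(1 − cosh) = x(T) − x₀·cosh − (ẋ₀/ω)·sinh
numerator   = 1.0804 − (0.5518)·1.299842 − (1.7665/2.9891)·0.830415 = -0.127612
denominator = 1 − 1.299842 = -0.299842
p = -0.127612 / -0.299842 = 0.4256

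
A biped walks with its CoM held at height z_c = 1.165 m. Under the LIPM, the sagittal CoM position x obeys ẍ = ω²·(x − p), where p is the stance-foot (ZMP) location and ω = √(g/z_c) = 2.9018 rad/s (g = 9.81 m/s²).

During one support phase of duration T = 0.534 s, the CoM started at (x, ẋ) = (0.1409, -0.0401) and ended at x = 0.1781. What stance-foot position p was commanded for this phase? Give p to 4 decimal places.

p = 0.0942

ωT = 2.9018·0.534 = 1.549561; cosh(ωT) = 2.460872, sinh(ωT) = 2.248531
x(T) = p + (x₀−p)·cosh(ωT) + (ẋ₀/ω)·sinh(ωT) ⇒ p·(1 − cosh) = x(T) − x₀·cosh − (ẋ₀/ω)·sinh
numerator   = 0.1781 − (0.1409)·2.460872 − (-0.0401/2.9018)·2.248531 = -0.137564
denominator = 1 − 2.460872 = -1.460872
p = -0.137564 / -1.460872 = 0.0942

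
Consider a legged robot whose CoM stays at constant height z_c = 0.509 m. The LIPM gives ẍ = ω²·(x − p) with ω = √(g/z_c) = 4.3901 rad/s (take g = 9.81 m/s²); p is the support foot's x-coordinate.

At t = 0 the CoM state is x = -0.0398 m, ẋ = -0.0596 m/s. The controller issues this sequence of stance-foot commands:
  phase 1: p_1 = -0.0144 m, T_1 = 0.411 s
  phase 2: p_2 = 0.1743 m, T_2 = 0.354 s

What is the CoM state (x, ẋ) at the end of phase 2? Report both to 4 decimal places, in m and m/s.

phase 1: p=-0.0144, T=0.411, ωT=1.804331, cosh=3.120245, sinh=2.955661; start (x,ẋ)=(-0.039800, -0.059600) → end (x,ẋ)=(-0.133780, -0.515548)
phase 2: p=0.1743, T=0.354, ωT=1.554095, cosh=2.471093, sinh=2.259712; start (x,ẋ)=(-0.133780, -0.515548) → end (x,ẋ)=(-0.852363, -4.330235)

x = -0.8524, ẋ = -4.3302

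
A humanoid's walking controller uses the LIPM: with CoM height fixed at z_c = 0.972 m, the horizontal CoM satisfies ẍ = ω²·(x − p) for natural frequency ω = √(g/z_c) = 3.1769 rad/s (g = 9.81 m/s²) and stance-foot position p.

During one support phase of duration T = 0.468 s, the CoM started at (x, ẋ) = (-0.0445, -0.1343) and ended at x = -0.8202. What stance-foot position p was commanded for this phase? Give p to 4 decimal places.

p = 0.4742

ωT = 3.1769·0.468 = 1.486789; cosh(ωT) = 2.324485, sinh(ωT) = 2.098387
x(T) = p + (x₀−p)·cosh(ωT) + (ẋ₀/ω)·sinh(ωT) ⇒ p·(1 − cosh) = x(T) − x₀·cosh − (ẋ₀/ω)·sinh
numerator   = -0.8202 − (-0.0445)·2.324485 − (-0.1343/3.1769)·2.098387 = -0.628053
denominator = 1 − 2.324485 = -1.324485
p = -0.628053 / -1.324485 = 0.4742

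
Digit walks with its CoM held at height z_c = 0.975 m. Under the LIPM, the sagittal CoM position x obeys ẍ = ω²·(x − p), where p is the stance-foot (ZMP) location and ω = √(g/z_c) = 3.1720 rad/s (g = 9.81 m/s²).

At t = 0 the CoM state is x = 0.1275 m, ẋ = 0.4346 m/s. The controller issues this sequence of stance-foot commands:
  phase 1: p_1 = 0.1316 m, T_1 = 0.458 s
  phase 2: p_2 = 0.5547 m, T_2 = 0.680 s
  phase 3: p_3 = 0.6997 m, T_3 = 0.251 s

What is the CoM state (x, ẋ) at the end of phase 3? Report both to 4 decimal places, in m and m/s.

phase 1: p=0.1316, T=0.458, ωT=1.452776, cosh=2.254443, sinh=2.020523; start (x,ẋ)=(0.127500, 0.434600) → end (x,ẋ)=(0.399191, 0.953503)
phase 2: p=0.5547, T=0.680, ωT=2.156960, cosh=4.380247, sinh=4.264571; start (x,ẋ)=(0.399191, 0.953503) → end (x,ẋ)=(1.155464, 2.072981)
phase 3: p=0.6997, T=0.251, ωT=0.796172, cosh=1.334045, sinh=0.882993; start (x,ẋ)=(1.155464, 2.072981) → end (x,ẋ)=(1.884767, 4.041978)

x = 1.8848, ẋ = 4.0420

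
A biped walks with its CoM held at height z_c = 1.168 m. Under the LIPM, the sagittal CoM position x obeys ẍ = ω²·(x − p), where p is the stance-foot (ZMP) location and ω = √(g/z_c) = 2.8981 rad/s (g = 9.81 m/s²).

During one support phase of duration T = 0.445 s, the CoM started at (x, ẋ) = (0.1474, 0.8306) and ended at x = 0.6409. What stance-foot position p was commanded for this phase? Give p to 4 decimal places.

p = 0.1342

ωT = 2.8981·0.445 = 1.289654; cosh(ωT) = 1.953449, sinh(ωT) = 1.678083
x(T) = p + (x₀−p)·cosh(ωT) + (ẋ₀/ω)·sinh(ωT) ⇒ p·(1 − cosh) = x(T) − x₀·cosh − (ẋ₀/ω)·sinh
numerator   = 0.6409 − (0.1474)·1.953449 − (0.8306/2.8981)·1.678083 = -0.127980
denominator = 1 − 1.953449 = -0.953449
p = -0.127980 / -0.953449 = 0.1342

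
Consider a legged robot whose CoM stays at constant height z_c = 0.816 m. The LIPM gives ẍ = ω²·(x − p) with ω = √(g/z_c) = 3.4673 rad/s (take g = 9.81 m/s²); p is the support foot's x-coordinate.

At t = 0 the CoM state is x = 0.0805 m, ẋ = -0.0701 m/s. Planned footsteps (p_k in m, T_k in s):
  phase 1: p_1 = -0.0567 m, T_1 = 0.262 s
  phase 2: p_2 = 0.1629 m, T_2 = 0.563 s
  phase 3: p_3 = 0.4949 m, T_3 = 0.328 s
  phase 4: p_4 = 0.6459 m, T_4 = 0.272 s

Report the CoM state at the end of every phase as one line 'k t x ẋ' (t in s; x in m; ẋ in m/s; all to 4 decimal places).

1 0.2620 0.1201 0.3930
2 0.8250 0.4003 0.9001
3 1.1530 0.6954 1.0891
4 1.4250 1.0613 1.7974

phase 1: p=-0.0567, T=0.262, ωT=0.908433, cosh=1.441794, sinh=1.038638; start (x,ẋ)=(0.080500, -0.070100) → end (x,ẋ)=(0.120115, 0.393024)
phase 2: p=0.1629, T=0.563, ωT=1.952090, cosh=3.592685, sinh=3.450708; start (x,ẋ)=(0.120115, 0.393024) → end (x,ẋ)=(0.400332, 0.900111)
phase 3: p=0.4949, T=0.328, ωT=1.137274, cosh=1.719475, sinh=1.398783; start (x,ẋ)=(0.400332, 0.900111) → end (x,ẋ)=(0.695417, 1.089066)
phase 4: p=0.6459, T=0.272, ωT=0.943106, cosh=1.478680, sinh=1.089264; start (x,ẋ)=(0.695417, 1.089066) → end (x,ẋ)=(1.061254, 1.797398)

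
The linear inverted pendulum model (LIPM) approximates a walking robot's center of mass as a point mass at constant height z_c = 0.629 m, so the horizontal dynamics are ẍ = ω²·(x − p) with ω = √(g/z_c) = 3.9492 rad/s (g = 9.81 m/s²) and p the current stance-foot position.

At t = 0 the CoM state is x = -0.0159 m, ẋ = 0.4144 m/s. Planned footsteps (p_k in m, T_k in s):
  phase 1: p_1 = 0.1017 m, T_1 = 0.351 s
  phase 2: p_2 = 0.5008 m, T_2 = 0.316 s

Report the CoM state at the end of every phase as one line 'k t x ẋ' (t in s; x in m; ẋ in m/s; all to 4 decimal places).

1 0.3510 0.0485 0.0098
2 0.6670 -0.3478 -2.8356

phase 1: p=0.1017, T=0.351, ωT=1.386169, cosh=2.124765, sinh=1.874734; start (x,ẋ)=(-0.015900, 0.414400) → end (x,ẋ)=(0.048548, 0.009828)
phase 2: p=0.5008, T=0.316, ωT=1.247947, cosh=1.885139, sinh=1.598046; start (x,ẋ)=(0.048548, 0.009828) → end (x,ẋ)=(-0.347781, -2.835635)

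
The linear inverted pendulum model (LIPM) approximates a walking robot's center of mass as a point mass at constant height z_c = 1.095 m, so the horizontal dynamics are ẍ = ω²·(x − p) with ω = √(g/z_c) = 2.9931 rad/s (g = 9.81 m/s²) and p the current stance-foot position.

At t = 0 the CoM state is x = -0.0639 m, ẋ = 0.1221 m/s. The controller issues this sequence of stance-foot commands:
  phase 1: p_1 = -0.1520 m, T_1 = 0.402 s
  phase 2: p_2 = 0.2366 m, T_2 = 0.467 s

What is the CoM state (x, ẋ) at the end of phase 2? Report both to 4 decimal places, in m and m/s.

x = 0.2727, ẋ = 0.3851

phase 1: p=-0.1520, T=0.402, ωT=1.203226, cosh=1.815535, sinh=1.515311; start (x,ẋ)=(-0.063900, 0.122100) → end (x,ẋ)=(0.069764, 0.621252)
phase 2: p=0.2366, T=0.467, ωT=1.397778, cosh=2.146672, sinh=1.899526; start (x,ẋ)=(0.069764, 0.621252) → end (x,ẋ)=(0.272726, 0.385083)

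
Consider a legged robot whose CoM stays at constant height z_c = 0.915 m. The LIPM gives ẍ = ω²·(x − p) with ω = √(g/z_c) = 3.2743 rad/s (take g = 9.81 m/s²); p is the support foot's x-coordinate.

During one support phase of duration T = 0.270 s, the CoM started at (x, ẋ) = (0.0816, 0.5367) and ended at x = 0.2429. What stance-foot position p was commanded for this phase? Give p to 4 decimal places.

p = 0.0894

ωT = 3.2743·0.270 = 0.884061; cosh(ωT) = 1.416906, sinh(ωT) = 1.003804
x(T) = p + (x₀−p)·cosh(ωT) + (ẋ₀/ω)·sinh(ωT) ⇒ p·(1 − cosh) = x(T) − x₀·cosh − (ẋ₀/ω)·sinh
numerator   = 0.2429 − (0.0816)·1.416906 − (0.5367/3.2743)·1.003804 = -0.037256
denominator = 1 − 1.416906 = -0.416906
p = -0.037256 / -0.416906 = 0.0894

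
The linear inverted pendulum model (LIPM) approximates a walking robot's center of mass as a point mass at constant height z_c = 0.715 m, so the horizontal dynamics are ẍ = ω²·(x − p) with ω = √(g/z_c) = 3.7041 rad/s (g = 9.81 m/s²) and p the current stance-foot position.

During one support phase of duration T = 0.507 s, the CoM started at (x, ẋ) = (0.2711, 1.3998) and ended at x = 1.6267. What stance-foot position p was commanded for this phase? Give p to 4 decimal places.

p = 0.2077

ωT = 3.7041·0.507 = 1.877979; cosh(ωT) = 3.346585, sinh(ωT) = 3.193686
x(T) = p + (x₀−p)·cosh(ωT) + (ẋ₀/ω)·sinh(ωT) ⇒ p·(1 − cosh) = x(T) − x₀·cosh − (ẋ₀/ω)·sinh
numerator   = 1.6267 − (0.2711)·3.346585 − (1.3998/3.7041)·3.193686 = -0.487471
denominator = 1 − 3.346585 = -2.346585
p = -0.487471 / -2.346585 = 0.2077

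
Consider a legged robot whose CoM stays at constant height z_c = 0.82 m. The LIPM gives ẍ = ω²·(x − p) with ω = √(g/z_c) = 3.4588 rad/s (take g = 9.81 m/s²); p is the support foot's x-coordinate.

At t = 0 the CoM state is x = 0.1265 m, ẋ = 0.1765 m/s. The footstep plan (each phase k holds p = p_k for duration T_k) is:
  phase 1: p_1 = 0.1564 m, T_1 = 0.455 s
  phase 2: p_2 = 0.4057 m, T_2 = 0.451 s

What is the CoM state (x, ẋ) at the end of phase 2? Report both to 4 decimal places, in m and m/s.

phase 1: p=0.1564, T=0.455, ωT=1.573754, cosh=2.515996, sinh=2.308730; start (x,ẋ)=(0.126500, 0.176500) → end (x,ẋ)=(0.198985, 0.205309)
phase 2: p=0.4057, T=0.451, ωT=1.559919, cosh=2.484294, sinh=2.274141; start (x,ẋ)=(0.198985, 0.205309) → end (x,ẋ)=(0.027147, -1.115935)

x = 0.0271, ẋ = -1.1159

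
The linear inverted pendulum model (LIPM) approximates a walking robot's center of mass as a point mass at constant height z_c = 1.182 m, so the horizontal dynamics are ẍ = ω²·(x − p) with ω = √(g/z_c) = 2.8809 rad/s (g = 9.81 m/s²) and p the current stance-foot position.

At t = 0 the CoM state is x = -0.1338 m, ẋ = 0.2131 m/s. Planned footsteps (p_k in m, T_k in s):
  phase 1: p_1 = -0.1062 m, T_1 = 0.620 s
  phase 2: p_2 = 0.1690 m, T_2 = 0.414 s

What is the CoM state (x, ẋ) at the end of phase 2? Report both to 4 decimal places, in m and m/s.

phase 1: p=-0.1062, T=0.620, ωT=1.786158, cosh=3.067044, sinh=2.899441; start (x,ẋ)=(-0.133800, 0.213100) → end (x,ẋ)=(0.023621, 0.423044)
phase 2: p=0.1690, T=0.414, ωT=1.192693, cosh=1.799674, sinh=1.496270; start (x,ẋ)=(0.023621, 0.423044) → end (x,ẋ)=(0.127084, 0.134670)

x = 0.1271, ẋ = 0.1347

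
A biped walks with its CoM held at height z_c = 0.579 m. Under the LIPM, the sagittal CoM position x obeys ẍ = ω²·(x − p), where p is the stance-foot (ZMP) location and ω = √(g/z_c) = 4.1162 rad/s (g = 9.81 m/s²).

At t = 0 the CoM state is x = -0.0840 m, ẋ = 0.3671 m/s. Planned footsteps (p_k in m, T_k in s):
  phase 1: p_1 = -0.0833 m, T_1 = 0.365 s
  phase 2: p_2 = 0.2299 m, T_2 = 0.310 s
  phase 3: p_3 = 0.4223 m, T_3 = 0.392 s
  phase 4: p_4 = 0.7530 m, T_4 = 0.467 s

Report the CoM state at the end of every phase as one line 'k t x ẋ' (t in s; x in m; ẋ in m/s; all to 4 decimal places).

phase 1: p=-0.0833, T=0.365, ωT=1.502413, cosh=2.357554, sinh=2.134962; start (x,ẋ)=(-0.084000, 0.367100) → end (x,ẋ)=(0.105455, 0.859307)
phase 2: p=0.2299, T=0.310, ωT=1.276022, cosh=1.930753, sinh=1.651608; start (x,ẋ)=(0.105455, 0.859307) → end (x,ẋ)=(0.334420, 0.813086)
phase 3: p=0.4223, T=0.392, ωT=1.613550, cosh=2.609892, sinh=2.410713; start (x,ẋ)=(0.334420, 0.813086) → end (x,ẋ)=(0.669138, 1.250033)
phase 4: p=0.7530, T=0.467, ωT=1.922265, cosh=3.491352, sinh=3.345076; start (x,ẋ)=(0.669138, 1.250033) → end (x,ẋ)=(1.476061, 3.209605)

1 0.3650 0.1055 0.8593
2 0.6750 0.3344 0.8131
3 1.0670 0.6691 1.2500
4 1.5340 1.4761 3.2096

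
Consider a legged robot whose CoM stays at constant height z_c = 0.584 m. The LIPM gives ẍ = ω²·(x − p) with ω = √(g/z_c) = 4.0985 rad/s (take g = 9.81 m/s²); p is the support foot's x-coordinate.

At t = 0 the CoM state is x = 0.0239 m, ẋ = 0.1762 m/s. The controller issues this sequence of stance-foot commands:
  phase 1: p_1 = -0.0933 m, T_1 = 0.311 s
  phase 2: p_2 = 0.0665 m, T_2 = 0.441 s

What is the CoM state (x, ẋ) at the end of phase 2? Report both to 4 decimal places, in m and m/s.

x = 1.3145, ẋ = 5.2084

phase 1: p=-0.0933, T=0.311, ωT=1.274633, cosh=1.928462, sinh=1.648928; start (x,ẋ)=(0.023900, 0.176200) → end (x,ẋ)=(0.203605, 1.131848)
phase 2: p=0.0665, T=0.441, ωT=1.807438, cosh=3.129445, sinh=2.965371; start (x,ẋ)=(0.203605, 1.131848) → end (x,ẋ)=(1.314485, 5.208376)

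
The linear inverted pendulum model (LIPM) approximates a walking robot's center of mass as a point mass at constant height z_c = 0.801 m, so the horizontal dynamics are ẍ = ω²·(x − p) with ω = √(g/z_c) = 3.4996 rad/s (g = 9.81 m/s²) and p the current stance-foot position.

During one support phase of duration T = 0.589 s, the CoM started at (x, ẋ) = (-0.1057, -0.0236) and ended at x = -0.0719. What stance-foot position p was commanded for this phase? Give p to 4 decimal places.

p = -0.1257

ωT = 3.4996·0.589 = 2.061264; cosh(ωT) = 3.991595, sinh(ωT) = 3.864302
x(T) = p + (x₀−p)·cosh(ωT) + (ẋ₀/ω)·sinh(ωT) ⇒ p·(1 − cosh) = x(T) − x₀·cosh − (ẋ₀/ω)·sinh
numerator   = -0.0719 − (-0.1057)·3.991595 − (-0.0236/3.4996)·3.864302 = 0.376071
denominator = 1 − 3.991595 = -2.991595
p = 0.376071 / -2.991595 = -0.1257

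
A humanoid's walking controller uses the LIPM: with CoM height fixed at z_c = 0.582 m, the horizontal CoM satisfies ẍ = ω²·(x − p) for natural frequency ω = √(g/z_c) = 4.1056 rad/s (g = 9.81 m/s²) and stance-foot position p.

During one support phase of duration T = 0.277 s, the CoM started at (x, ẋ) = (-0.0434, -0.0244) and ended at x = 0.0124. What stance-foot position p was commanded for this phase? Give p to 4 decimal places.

p = -0.1325

ωT = 4.1056·0.277 = 1.137251; cosh(ωT) = 1.719442, sinh(ωT) = 1.398743
x(T) = p + (x₀−p)·cosh(ωT) + (ẋ₀/ω)·sinh(ωT) ⇒ p·(1 − cosh) = x(T) − x₀·cosh − (ẋ₀/ω)·sinh
numerator   = 0.0124 − (-0.0434)·1.719442 − (-0.0244/4.1056)·1.398743 = 0.095337
denominator = 1 − 1.719442 = -0.719442
p = 0.095337 / -0.719442 = -0.1325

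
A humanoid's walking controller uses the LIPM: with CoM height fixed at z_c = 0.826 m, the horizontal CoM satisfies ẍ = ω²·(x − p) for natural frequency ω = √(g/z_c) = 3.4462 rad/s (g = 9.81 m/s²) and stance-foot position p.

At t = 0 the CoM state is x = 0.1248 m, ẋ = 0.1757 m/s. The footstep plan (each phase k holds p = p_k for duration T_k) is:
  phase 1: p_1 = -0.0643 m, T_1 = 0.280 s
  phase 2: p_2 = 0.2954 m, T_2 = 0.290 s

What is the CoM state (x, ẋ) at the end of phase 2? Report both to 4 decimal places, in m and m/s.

phase 1: p=-0.0643, T=0.280, ωT=0.964936, cosh=1.502814, sinh=1.121806; start (x,ẋ)=(0.124800, 0.175700) → end (x,ẋ)=(0.277076, 0.995099)
phase 2: p=0.2954, T=0.290, ωT=0.999398, cosh=1.542373, sinh=1.174272; start (x,ẋ)=(0.277076, 0.995099) → end (x,ẋ)=(0.606211, 1.460660)

x = 0.6062, ẋ = 1.4607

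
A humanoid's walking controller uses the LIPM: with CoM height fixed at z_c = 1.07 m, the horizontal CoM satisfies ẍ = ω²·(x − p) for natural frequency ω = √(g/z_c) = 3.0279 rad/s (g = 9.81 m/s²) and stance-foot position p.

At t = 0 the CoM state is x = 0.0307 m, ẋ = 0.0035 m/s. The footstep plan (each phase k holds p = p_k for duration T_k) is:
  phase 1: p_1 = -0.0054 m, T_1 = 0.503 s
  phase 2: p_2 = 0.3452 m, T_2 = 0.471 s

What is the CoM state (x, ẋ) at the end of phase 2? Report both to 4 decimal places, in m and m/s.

phase 1: p=-0.0054, T=0.503, ωT=1.523034, cosh=2.402083, sinh=2.184034; start (x,ẋ)=(0.030700, 0.003500) → end (x,ẋ)=(0.083840, 0.247138)
phase 2: p=0.3452, T=0.471, ωT=1.426141, cosh=2.201419, sinh=1.961185; start (x,ẋ)=(0.083840, 0.247138) → end (x,ẋ)=(-0.070091, -1.007974)

x = -0.0701, ẋ = -1.0080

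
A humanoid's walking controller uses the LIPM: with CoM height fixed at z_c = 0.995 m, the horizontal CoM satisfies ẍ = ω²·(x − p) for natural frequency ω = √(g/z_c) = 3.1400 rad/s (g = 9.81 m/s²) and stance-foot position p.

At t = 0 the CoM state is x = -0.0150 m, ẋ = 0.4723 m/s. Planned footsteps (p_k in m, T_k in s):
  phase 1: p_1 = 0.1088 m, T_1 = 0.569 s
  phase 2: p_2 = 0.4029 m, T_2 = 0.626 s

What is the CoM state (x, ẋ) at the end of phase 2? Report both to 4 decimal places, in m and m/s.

phase 1: p=0.1088, T=0.569, ωT=1.786660, cosh=3.068500, sinh=2.900981; start (x,ẋ)=(-0.015000, 0.472300) → end (x,ẋ)=(0.165268, 0.321548)
phase 2: p=0.4029, T=0.626, ωT=1.965640, cosh=3.639773, sinh=3.499707; start (x,ẋ)=(0.165268, 0.321548) → end (x,ẋ)=(-0.103643, -1.440995)

x = -0.1036, ẋ = -1.4410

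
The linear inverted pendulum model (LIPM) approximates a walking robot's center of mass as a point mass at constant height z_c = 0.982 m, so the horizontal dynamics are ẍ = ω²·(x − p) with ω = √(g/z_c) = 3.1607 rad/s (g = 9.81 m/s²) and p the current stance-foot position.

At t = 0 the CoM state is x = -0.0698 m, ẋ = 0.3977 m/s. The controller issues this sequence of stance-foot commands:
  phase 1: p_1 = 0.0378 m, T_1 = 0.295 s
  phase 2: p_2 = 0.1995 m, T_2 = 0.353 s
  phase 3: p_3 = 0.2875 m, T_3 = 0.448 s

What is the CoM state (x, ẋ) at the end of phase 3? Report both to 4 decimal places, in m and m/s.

x = -0.6401, ẋ = -2.8007

phase 1: p=0.0378, T=0.295, ωT=0.932406, cosh=1.467111, sinh=1.073505; start (x,ẋ)=(-0.069800, 0.397700) → end (x,ẋ)=(0.015014, 0.218380)
phase 2: p=0.1995, T=0.353, ωT=1.115727, cosh=1.689732, sinh=1.362055; start (x,ẋ)=(0.015014, 0.218380) → end (x,ẋ)=(-0.018124, -0.425215)
phase 3: p=0.2875, T=0.448, ωT=1.415994, cosh=2.181632, sinh=1.938947; start (x,ẋ)=(-0.018124, -0.425215) → end (x,ẋ)=(-0.640109, -2.800657)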